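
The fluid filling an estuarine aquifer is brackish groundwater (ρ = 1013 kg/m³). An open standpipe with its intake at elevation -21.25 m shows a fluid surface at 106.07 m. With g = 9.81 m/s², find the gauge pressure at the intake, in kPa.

P ≈ 1270 kPa

Pressure head ψ = h − z = 106.07 − (-21.25) = 127.32 m.
P = ρgψ = 1013 × 9.81 × 127.32 = 1265246 Pa ≈ 1270 kPa.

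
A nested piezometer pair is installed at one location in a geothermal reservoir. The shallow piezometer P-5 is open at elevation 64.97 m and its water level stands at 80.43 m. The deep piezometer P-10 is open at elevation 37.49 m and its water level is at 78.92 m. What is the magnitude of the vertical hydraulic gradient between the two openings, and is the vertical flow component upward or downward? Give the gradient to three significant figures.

|i_v| ≈ 0.0549; vertical flow is downward

Total head at P-5: h = 80.43 m (water level in the standpipe).
Total head at P-10: h = 78.92 m.
Δh = h(P-5) − h(P-10) = 80.43 − 78.92 = 1.51 m.
Vertical separation Δz = 64.97 − 37.49 = 27.48 m.
|i_v| = |Δh| / Δz = 1.51 / 27.48 = 0.0549.
Head is higher in the shallow piezometer, so vertical flow is downward (recharge condition).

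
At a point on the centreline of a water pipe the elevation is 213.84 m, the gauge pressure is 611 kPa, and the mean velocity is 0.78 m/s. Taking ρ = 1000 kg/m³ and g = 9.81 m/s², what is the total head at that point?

Pressure head ψ = P/(ρg) = 611×1000 / (1000 × 9.81) = 62.28 m.
Velocity head = v²/(2g) = 0.78² / (2 × 9.81) = 0.031 m.
h = z + ψ + v²/(2g) = 213.84 + 62.28 + 0.031 = 276.15 m.

h ≈ 276.15 m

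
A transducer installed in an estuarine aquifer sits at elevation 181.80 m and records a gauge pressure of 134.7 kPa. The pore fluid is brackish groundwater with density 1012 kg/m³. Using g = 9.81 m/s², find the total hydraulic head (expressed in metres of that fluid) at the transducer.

ψ = P/(ρg) = 134.7×1000 / (1012 × 9.81) = 13.57 m.
h = z + ψ = 181.80 + 13.57 = 195.37 m.

h ≈ 195.37 m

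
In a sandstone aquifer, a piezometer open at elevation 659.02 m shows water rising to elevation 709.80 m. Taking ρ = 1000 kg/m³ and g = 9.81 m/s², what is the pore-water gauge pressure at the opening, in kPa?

P ≈ 498 kPa

Pressure head ψ = h − z = 709.80 − 659.02 = 50.78 m.
P = ρgψ = 1000 × 9.81 × 50.78 = 498152 Pa ≈ 498 kPa.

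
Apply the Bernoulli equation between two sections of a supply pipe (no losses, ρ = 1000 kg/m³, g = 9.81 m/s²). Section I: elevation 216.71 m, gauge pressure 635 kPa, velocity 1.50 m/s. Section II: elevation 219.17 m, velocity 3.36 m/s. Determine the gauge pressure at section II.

P₂ ≈ 606 kPa

Pressure head at I: ψ₁ = P₁/(ρg) = 635×1000 / (1000 × 9.81) = 64.73 m.
Velocity heads: v₁²/2g = 1.50²/19.62 = 0.115 m; v₂²/2g = 3.36²/19.62 = 0.575 m.
Total head H = z₁ + ψ₁ + v₁²/2g = 216.71 + 64.73 + 0.115 = 281.56 m.
ψ₂ = H − z₂ − v₂²/2g = 281.56 − 219.17 − 0.575 = 61.82 m.
P₂ = ρgψ₂ = 1000 × 9.81 × 61.82 ≈ 606 kPa.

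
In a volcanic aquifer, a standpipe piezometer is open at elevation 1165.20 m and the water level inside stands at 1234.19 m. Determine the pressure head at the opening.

Total head h = 1234.19 m (the water-surface elevation in the piezometer).
Pressure head ψ = h − z = 1234.19 − 1165.20 = 68.99 m.

ψ ≈ 68.99 m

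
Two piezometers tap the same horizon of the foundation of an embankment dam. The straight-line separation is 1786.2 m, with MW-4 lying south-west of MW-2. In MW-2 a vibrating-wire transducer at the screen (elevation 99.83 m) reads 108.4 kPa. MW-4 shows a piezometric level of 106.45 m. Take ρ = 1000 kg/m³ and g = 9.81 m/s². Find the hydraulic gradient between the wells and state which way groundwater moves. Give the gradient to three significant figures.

Pressure head at MW-2: ψ = P/(ρg) = 108.4×1000 / (1000 × 9.81) = 11.05 m.
Total head at MW-2: h = z + ψ = 99.83 + 11.05 = 110.88 m.
Total head at MW-4: h = 106.45 m (water level in the piezometer is the total head).
Head difference: h(MW-2) − h(MW-4) = 110.88 − 106.45 = 4.43 m.
Hydraulic gradient: i = |Δh| / L = 4.43 / 1786.2 = 0.00248.
Flow is from higher to lower head: from MW-2 toward MW-4, i.e. toward the south-west.

i ≈ 0.00248; groundwater flows toward the south-west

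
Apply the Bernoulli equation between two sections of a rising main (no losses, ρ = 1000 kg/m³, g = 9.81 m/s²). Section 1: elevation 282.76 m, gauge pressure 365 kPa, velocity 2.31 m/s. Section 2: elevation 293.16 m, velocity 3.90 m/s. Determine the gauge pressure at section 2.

Pressure head at 1: ψ₁ = P₁/(ρg) = 365×1000 / (1000 × 9.81) = 37.21 m.
Velocity heads: v₁²/2g = 2.31²/19.62 = 0.272 m; v₂²/2g = 3.90²/19.62 = 0.775 m.
Total head H = z₁ + ψ₁ + v₁²/2g = 282.76 + 37.21 + 0.272 = 320.24 m.
ψ₂ = H − z₂ − v₂²/2g = 320.24 − 293.16 − 0.775 = 26.30 m.
P₂ = ρgψ₂ = 1000 × 9.81 × 26.30 ≈ 258 kPa.

P₂ ≈ 258 kPa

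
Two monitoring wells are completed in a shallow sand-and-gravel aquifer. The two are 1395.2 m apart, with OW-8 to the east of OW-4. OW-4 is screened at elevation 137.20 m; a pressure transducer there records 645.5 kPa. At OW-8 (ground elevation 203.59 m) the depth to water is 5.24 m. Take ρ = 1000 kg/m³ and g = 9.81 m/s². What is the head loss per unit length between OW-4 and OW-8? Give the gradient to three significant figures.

i ≈ 0.00333 m/m

Pressure head at OW-4: ψ = P/(ρg) = 645.5×1000 / (1000 × 9.81) = 65.80 m.
Total head at OW-4: h = z + ψ = 137.20 + 65.80 = 203.00 m.
Total head at OW-8: h = 203.59 − 5.24 = 198.35 m.
Head difference: h(OW-4) − h(OW-8) = 203.00 − 198.35 = 4.65 m.
Hydraulic gradient: i = |Δh| / L = 4.65 / 1395.2 = 0.00333.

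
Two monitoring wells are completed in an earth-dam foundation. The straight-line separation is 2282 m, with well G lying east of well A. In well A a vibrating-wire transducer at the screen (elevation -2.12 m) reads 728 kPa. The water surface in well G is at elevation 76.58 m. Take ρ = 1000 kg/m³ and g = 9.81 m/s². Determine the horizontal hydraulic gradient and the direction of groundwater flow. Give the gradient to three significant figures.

i ≈ 0.00197; groundwater flows toward the west

Pressure head at well A: ψ = P/(ρg) = 728×1000 / (1000 × 9.81) = 74.21 m.
Total head at well A: h = z + ψ = -2.12 + 74.21 = 72.09 m.
Total head at well G: h = 76.58 m (water level in the piezometer is the total head).
Head difference: h(well A) − h(well G) = 72.09 − 76.58 = -4.49 m.
Hydraulic gradient: i = |Δh| / L = 4.49 / 2282 = 0.00197.
Flow is from higher to lower head: from well G toward well A, i.e. toward the west.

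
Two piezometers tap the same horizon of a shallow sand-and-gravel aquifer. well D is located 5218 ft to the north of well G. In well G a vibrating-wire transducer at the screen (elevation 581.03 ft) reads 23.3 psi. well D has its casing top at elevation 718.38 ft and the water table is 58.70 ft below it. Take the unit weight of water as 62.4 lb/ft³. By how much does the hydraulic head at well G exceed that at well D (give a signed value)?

Δh ≈ -24.88 ft

Pressure head at well G: ψ = 144·P/γ = 144 × 23.3 / 62.4 = 53.77 ft.
Total head at well G: h = z + ψ = 581.03 + 53.77 = 634.80 ft.
Total head at well D: h = 718.38 − 58.70 = 659.68 ft.
Head difference: h(well G) − h(well D) = 634.80 − 659.68 = -24.88 ft.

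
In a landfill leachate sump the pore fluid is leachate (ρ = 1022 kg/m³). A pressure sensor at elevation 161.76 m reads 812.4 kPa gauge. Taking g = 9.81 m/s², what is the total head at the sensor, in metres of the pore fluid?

h ≈ 242.79 m

ψ = P/(ρg) = 812.4×1000 / (1022 × 9.81) = 81.03 m.
h = z + ψ = 161.76 + 81.03 = 242.79 m.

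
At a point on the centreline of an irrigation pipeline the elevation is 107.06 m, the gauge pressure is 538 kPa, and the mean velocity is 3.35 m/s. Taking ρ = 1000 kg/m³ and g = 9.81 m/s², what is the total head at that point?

h ≈ 162.47 m

Pressure head ψ = P/(ρg) = 538×1000 / (1000 × 9.81) = 54.84 m.
Velocity head = v²/(2g) = 3.35² / (2 × 9.81) = 0.572 m.
h = z + ψ + v²/(2g) = 107.06 + 54.84 + 0.572 = 162.47 m.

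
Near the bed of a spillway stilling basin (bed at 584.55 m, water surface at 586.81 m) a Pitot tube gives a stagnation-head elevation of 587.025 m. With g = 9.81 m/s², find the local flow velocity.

Near the bed, under hydrostatic conditions, the piezometric head (z + ψ) equals the free-surface elevation, 586.81 m.
Velocity head = total − piezometric = 587.025 − 586.81 = 0.215 m.
v = √(2g·h_v) = √(2 × 9.81 × 0.215) = 2.05 m/s.

v ≈ 2.05 m/s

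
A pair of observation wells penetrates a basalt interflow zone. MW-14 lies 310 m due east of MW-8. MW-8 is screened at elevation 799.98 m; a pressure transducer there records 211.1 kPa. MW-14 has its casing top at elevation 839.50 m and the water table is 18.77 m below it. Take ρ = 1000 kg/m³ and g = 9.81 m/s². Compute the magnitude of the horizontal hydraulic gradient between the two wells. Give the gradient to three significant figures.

i ≈ 0.00248

Pressure head at MW-8: ψ = P/(ρg) = 211.1×1000 / (1000 × 9.81) = 21.52 m.
Total head at MW-8: h = z + ψ = 799.98 + 21.52 = 821.50 m.
Total head at MW-14: h = 839.50 − 18.77 = 820.73 m.
Head difference: h(MW-8) − h(MW-14) = 821.50 − 820.73 = 0.77 m.
Hydraulic gradient: i = |Δh| / L = 0.77 / 310 = 0.00248.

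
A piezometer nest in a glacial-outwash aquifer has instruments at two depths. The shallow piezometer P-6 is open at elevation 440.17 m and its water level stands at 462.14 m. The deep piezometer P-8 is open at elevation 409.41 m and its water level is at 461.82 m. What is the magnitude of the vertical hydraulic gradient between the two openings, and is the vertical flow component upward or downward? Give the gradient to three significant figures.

|i_v| ≈ 0.0104; vertical flow is downward

Total head at P-6: h = 462.14 m (water level in the standpipe).
Total head at P-8: h = 461.82 m.
Δh = h(P-6) − h(P-8) = 462.14 − 461.82 = 0.32 m.
Vertical separation Δz = 440.17 − 409.41 = 30.76 m.
|i_v| = |Δh| / Δz = 0.32 / 30.76 = 0.0104.
Head is higher in the shallow piezometer, so vertical flow is downward (recharge condition).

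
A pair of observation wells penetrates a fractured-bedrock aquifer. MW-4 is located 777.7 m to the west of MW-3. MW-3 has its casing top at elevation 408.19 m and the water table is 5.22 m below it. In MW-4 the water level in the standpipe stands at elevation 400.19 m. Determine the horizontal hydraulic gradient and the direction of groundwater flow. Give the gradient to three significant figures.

i ≈ 0.00357; groundwater flows toward the west

Total head at MW-3: h = 408.19 − 5.22 = 402.97 m.
Total head at MW-4: h = 400.19 m (water level in the piezometer is the total head).
Head difference: h(MW-3) − h(MW-4) = 402.97 − 400.19 = 2.78 m.
Hydraulic gradient: i = |Δh| / L = 2.78 / 777.7 = 0.00357.
Flow is from higher to lower head: from MW-3 toward MW-4, i.e. toward the west.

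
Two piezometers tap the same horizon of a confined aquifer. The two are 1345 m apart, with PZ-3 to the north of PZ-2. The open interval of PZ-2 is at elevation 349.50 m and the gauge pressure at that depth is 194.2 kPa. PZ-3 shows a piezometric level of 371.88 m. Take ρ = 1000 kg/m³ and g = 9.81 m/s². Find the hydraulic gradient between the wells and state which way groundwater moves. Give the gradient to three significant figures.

Pressure head at PZ-2: ψ = P/(ρg) = 194.2×1000 / (1000 × 9.81) = 19.80 m.
Total head at PZ-2: h = z + ψ = 349.50 + 19.80 = 369.30 m.
Total head at PZ-3: h = 371.88 m (water level in the piezometer is the total head).
Head difference: h(PZ-2) − h(PZ-3) = 369.30 − 371.88 = -2.58 m.
Hydraulic gradient: i = |Δh| / L = 2.58 / 1345 = 0.00192.
Flow is from higher to lower head: from PZ-3 toward PZ-2, i.e. toward the south.

i ≈ 0.00192; groundwater flows toward the south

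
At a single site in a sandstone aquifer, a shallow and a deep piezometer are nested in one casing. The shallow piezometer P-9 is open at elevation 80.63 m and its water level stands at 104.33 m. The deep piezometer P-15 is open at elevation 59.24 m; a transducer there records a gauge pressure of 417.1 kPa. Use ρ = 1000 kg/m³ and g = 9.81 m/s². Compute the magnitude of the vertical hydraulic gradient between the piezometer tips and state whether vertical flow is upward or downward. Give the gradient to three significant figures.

Total head at P-9: h = 104.33 m (water level in the standpipe).
Pressure head at P-15: ψ = P/(ρg) = 417.1×1000 / (1000 × 9.81) = 42.52 m.
Total head at P-15: h = z + ψ = 59.24 + 42.52 = 101.76 m.
Δh = h(P-9) − h(P-15) = 104.33 − 101.76 = 2.57 m.
Vertical separation Δz = 80.63 − 59.24 = 21.39 m.
|i_v| = |Δh| / Δz = 2.57 / 21.39 = 0.120.
Head is higher in the shallow piezometer, so vertical flow is downward (recharge condition).

|i_v| ≈ 0.120; vertical flow is downward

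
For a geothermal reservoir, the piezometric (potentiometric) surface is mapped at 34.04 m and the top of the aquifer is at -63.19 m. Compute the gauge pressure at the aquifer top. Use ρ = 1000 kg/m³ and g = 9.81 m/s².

P ≈ 954 kPa

Pressure head at the aquifer top: ψ = h − z = 34.04 − (-63.19) = 97.23 m.
P = ρgψ = 1000 × 9.81 × 97.23 = 953826 Pa ≈ 954 kPa.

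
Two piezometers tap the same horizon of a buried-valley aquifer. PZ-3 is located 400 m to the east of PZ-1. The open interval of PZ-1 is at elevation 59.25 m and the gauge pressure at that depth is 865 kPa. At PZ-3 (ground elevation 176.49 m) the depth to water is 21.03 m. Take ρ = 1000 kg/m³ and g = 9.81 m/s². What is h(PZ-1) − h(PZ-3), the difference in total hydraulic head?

Δh ≈ -8.03 m

Pressure head at PZ-1: ψ = P/(ρg) = 865×1000 / (1000 × 9.81) = 88.18 m.
Total head at PZ-1: h = z + ψ = 59.25 + 88.18 = 147.43 m.
Total head at PZ-3: h = 176.49 − 21.03 = 155.46 m.
Head difference: h(PZ-1) − h(PZ-3) = 147.43 − 155.46 = -8.03 m.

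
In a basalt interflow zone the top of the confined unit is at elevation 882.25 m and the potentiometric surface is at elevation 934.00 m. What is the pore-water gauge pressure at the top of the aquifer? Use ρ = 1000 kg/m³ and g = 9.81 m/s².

P ≈ 508 kPa

Pressure head at the aquifer top: ψ = h − z = 934.00 − 882.25 = 51.75 m.
P = ρgψ = 1000 × 9.81 × 51.75 = 507668 Pa ≈ 508 kPa.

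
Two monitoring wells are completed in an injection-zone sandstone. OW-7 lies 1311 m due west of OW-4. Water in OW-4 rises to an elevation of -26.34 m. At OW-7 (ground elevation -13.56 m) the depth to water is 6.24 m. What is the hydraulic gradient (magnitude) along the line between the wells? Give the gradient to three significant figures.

i ≈ 0.00499

Total head at OW-4: h = -26.34 m (water level in the piezometer is the total head).
Total head at OW-7: h = -13.56 − 6.24 = -19.80 m.
Head difference: h(OW-4) − h(OW-7) = -26.34 − (-19.80) = -6.54 m.
Hydraulic gradient: i = |Δh| / L = 6.54 / 1311 = 0.00499.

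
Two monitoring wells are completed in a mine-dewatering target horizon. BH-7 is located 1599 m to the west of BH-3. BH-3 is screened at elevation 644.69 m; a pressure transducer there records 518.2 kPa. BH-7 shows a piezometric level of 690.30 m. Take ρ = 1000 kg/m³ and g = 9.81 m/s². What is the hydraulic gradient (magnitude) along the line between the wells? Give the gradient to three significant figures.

Pressure head at BH-3: ψ = P/(ρg) = 518.2×1000 / (1000 × 9.81) = 52.82 m.
Total head at BH-3: h = z + ψ = 644.69 + 52.82 = 697.51 m.
Total head at BH-7: h = 690.30 m (water level in the piezometer is the total head).
Head difference: h(BH-3) − h(BH-7) = 697.51 − 690.30 = 7.21 m.
Hydraulic gradient: i = |Δh| / L = 7.21 / 1599 = 0.00451.

i ≈ 0.00451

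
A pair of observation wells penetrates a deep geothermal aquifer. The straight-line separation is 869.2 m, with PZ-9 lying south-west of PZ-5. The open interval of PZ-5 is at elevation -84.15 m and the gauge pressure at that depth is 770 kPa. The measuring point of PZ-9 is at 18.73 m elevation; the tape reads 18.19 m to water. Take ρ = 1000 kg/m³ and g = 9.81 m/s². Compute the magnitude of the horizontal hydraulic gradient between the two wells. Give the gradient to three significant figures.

i ≈ 0.00713

Pressure head at PZ-5: ψ = P/(ρg) = 770×1000 / (1000 × 9.81) = 78.49 m.
Total head at PZ-5: h = z + ψ = -84.15 + 78.49 = -5.66 m.
Total head at PZ-9: h = 18.73 − 18.19 = 0.54 m.
Head difference: h(PZ-5) − h(PZ-9) = -5.66 − 0.54 = -6.20 m.
Hydraulic gradient: i = |Δh| / L = 6.20 / 869.2 = 0.00713.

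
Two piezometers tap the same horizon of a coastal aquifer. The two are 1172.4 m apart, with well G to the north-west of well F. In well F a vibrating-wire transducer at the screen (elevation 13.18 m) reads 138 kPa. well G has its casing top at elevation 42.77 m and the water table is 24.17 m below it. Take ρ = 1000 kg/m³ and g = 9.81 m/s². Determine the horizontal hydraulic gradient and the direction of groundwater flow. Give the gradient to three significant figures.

Pressure head at well F: ψ = P/(ρg) = 138×1000 / (1000 × 9.81) = 14.07 m.
Total head at well F: h = z + ψ = 13.18 + 14.07 = 27.25 m.
Total head at well G: h = 42.77 − 24.17 = 18.60 m.
Head difference: h(well F) − h(well G) = 27.25 − 18.60 = 8.65 m.
Hydraulic gradient: i = |Δh| / L = 8.65 / 1172.4 = 0.00738.
Flow is from higher to lower head: from well F toward well G, i.e. toward the north-west.

i ≈ 0.00738; groundwater flows toward the north-west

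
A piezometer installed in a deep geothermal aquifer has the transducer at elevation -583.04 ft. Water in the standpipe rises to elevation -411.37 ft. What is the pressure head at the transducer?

Total head h = -411.37 ft (the water-surface elevation in the piezometer).
Pressure head ψ = h − z = -411.37 − (-583.04) = 171.67 ft.

ψ ≈ 171.67 ft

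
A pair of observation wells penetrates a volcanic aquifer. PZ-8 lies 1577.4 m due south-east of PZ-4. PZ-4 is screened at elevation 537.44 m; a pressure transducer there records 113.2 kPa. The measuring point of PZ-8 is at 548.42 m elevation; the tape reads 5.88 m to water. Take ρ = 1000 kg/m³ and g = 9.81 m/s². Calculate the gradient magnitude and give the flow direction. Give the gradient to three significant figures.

Pressure head at PZ-4: ψ = P/(ρg) = 113.2×1000 / (1000 × 9.81) = 11.54 m.
Total head at PZ-4: h = z + ψ = 537.44 + 11.54 = 548.98 m.
Total head at PZ-8: h = 548.42 − 5.88 = 542.54 m.
Head difference: h(PZ-4) − h(PZ-8) = 548.98 − 542.54 = 6.44 m.
Hydraulic gradient: i = |Δh| / L = 6.44 / 1577.4 = 0.00408.
Flow is from higher to lower head: from PZ-4 toward PZ-8, i.e. toward the south-east.

i ≈ 0.00408; groundwater flows toward the south-east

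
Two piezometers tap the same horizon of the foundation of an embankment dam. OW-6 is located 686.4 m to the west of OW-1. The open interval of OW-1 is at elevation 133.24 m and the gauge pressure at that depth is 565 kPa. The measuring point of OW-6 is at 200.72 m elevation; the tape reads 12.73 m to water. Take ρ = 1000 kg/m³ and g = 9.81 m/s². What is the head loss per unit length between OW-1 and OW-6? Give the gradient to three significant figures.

Pressure head at OW-1: ψ = P/(ρg) = 565×1000 / (1000 × 9.81) = 57.59 m.
Total head at OW-1: h = z + ψ = 133.24 + 57.59 = 190.83 m.
Total head at OW-6: h = 200.72 − 12.73 = 187.99 m.
Head difference: h(OW-1) − h(OW-6) = 190.83 − 187.99 = 2.84 m.
Hydraulic gradient: i = |Δh| / L = 2.84 / 686.4 = 0.00414.

i ≈ 0.00414 m/m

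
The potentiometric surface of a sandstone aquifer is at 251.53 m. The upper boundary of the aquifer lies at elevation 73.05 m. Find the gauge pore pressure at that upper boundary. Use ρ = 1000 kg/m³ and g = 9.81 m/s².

P ≈ 1750 kPa

Pressure head at the aquifer top: ψ = h − z = 251.53 − 73.05 = 178.48 m.
P = ρgψ = 1000 × 9.81 × 178.48 = 1750889 Pa ≈ 1750 kPa.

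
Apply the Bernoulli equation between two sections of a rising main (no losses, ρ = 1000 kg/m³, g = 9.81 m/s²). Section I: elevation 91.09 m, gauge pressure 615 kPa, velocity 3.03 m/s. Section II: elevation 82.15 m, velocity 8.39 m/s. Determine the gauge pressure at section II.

P₂ ≈ 672 kPa

Pressure head at I: ψ₁ = P₁/(ρg) = 615×1000 / (1000 × 9.81) = 62.69 m.
Velocity heads: v₁²/2g = 3.03²/19.62 = 0.468 m; v₂²/2g = 8.39²/19.62 = 3.588 m.
Total head H = z₁ + ψ₁ + v₁²/2g = 91.09 + 62.69 + 0.468 = 154.25 m.
ψ₂ = H − z₂ − v₂²/2g = 154.25 − 82.15 − 3.588 = 68.51 m.
P₂ = ρgψ₂ = 1000 × 9.81 × 68.51 ≈ 672 kPa.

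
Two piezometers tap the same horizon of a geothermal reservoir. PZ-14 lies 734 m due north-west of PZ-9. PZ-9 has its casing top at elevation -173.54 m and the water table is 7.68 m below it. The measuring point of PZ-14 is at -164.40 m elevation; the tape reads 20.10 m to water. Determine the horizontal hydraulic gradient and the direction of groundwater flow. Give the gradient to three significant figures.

Total head at PZ-9: h = -173.54 − 7.68 = -181.22 m.
Total head at PZ-14: h = -164.40 − 20.10 = -184.50 m.
Head difference: h(PZ-9) − h(PZ-14) = -181.22 − (-184.50) = 3.28 m.
Hydraulic gradient: i = |Δh| / L = 3.28 / 734 = 0.00447.
Flow is from higher to lower head: from PZ-9 toward PZ-14, i.e. toward the north-west.

i ≈ 0.00447; groundwater flows toward the north-west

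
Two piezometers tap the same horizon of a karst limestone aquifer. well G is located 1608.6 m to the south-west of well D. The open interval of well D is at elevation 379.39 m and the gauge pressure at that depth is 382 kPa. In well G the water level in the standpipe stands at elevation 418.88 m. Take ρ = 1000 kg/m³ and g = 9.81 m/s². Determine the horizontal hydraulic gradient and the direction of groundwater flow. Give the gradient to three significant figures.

i ≈ 0.000342; groundwater flows toward the north-east

Pressure head at well D: ψ = P/(ρg) = 382×1000 / (1000 × 9.81) = 38.94 m.
Total head at well D: h = z + ψ = 379.39 + 38.94 = 418.33 m.
Total head at well G: h = 418.88 m (water level in the piezometer is the total head).
Head difference: h(well D) − h(well G) = 418.33 − 418.88 = -0.55 m.
Hydraulic gradient: i = |Δh| / L = 0.55 / 1608.6 = 0.000342.
Flow is from higher to lower head: from well G toward well D, i.e. toward the north-east.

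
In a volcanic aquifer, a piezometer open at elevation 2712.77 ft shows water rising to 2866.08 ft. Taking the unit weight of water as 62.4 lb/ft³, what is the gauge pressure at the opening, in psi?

P ≈ 66.4 psi

Pressure head ψ = h − z = 2866.08 − 2712.77 = 153.31 ft.
P = γ·ψ / 144 = 62.4 × 153.31 / 144 = 66.4 psi.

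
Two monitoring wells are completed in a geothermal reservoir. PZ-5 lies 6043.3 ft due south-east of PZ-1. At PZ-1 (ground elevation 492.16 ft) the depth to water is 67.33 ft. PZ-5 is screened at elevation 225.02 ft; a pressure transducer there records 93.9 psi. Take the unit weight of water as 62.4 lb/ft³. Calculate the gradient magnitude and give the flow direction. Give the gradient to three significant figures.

i ≈ 0.00279; groundwater flows toward the north-west

Total head at PZ-1: h = 492.16 − 67.33 = 424.83 ft.
Pressure head at PZ-5: ψ = 144·P/γ = 144 × 93.9 / 62.4 = 216.69 ft.
Total head at PZ-5: h = z + ψ = 225.02 + 216.69 = 441.71 ft.
Head difference: h(PZ-1) − h(PZ-5) = 424.83 − 441.71 = -16.88 ft.
Hydraulic gradient: i = |Δh| / L = 16.88 / 6043.3 = 0.00279.
Flow is from higher to lower head: from PZ-5 toward PZ-1, i.e. toward the north-west.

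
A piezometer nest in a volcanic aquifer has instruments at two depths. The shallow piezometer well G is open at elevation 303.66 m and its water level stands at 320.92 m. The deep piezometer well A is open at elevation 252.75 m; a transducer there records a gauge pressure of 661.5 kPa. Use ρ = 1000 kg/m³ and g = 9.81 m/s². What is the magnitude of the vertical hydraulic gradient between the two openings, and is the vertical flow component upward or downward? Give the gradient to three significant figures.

|i_v| ≈ 0.0145; vertical flow is downward

Total head at well G: h = 320.92 m (water level in the standpipe).
Pressure head at well A: ψ = P/(ρg) = 661.5×1000 / (1000 × 9.81) = 67.43 m.
Total head at well A: h = z + ψ = 252.75 + 67.43 = 320.18 m.
Δh = h(well G) − h(well A) = 320.92 − 320.18 = 0.74 m.
Vertical separation Δz = 303.66 − 252.75 = 50.91 m.
|i_v| = |Δh| / Δz = 0.74 / 50.91 = 0.0145.
Head is higher in the shallow piezometer, so vertical flow is downward (recharge condition).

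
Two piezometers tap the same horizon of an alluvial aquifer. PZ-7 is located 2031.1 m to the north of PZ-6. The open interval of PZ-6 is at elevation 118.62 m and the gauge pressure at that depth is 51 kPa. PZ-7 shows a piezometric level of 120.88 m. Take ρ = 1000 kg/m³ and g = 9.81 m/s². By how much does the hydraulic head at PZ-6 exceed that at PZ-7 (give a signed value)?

Pressure head at PZ-6: ψ = P/(ρg) = 51×1000 / (1000 × 9.81) = 5.20 m.
Total head at PZ-6: h = z + ψ = 118.62 + 5.20 = 123.82 m.
Total head at PZ-7: h = 120.88 m (water level in the piezometer is the total head).
Head difference: h(PZ-6) − h(PZ-7) = 123.82 − 120.88 = 2.94 m.

Δh ≈ 2.94 m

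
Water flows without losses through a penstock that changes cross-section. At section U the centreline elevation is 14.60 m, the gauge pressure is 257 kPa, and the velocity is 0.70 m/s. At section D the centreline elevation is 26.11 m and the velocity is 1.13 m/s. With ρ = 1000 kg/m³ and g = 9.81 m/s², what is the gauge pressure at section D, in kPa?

Pressure head at U: ψ₁ = P₁/(ρg) = 257×1000 / (1000 × 9.81) = 26.20 m.
Velocity heads: v₁²/2g = 0.70²/19.62 = 0.025 m; v₂²/2g = 1.13²/19.62 = 0.065 m.
Total head H = z₁ + ψ₁ + v₁²/2g = 14.60 + 26.20 + 0.025 = 40.82 m.
ψ₂ = H − z₂ − v₂²/2g = 40.82 − 26.11 − 0.065 = 14.65 m.
P₂ = ρgψ₂ = 1000 × 9.81 × 14.65 ≈ 144 kPa.

P₂ ≈ 144 kPa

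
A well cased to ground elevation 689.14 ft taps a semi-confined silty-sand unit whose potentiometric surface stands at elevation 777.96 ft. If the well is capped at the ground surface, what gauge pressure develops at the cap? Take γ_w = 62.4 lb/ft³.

Head above the cap: Δh = 777.96 − 689.14 = 88.82 ft.
P = γΔh/144 = 62.4 × 88.82 / 144 = 38.5 psi.

P ≈ 38.5 psi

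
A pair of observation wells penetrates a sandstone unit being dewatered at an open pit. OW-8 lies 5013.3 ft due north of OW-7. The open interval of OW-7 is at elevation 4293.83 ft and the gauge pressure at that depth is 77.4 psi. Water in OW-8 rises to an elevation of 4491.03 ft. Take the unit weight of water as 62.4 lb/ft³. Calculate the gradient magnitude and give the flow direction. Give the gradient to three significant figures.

Pressure head at OW-7: ψ = 144·P/γ = 144 × 77.4 / 62.4 = 178.62 ft.
Total head at OW-7: h = z + ψ = 4293.83 + 178.62 = 4472.45 ft.
Total head at OW-8: h = 4491.03 ft (water level in the piezometer is the total head).
Head difference: h(OW-7) − h(OW-8) = 4472.45 − 4491.03 = -18.58 ft.
Hydraulic gradient: i = |Δh| / L = 18.58 / 5013.3 = 0.00371.
Flow is from higher to lower head: from OW-8 toward OW-7, i.e. toward the south.

i ≈ 0.00371; groundwater flows toward the south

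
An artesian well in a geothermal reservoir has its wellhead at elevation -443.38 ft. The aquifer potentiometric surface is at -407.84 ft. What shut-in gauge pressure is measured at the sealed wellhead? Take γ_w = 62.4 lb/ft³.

Head above the cap: Δh = -407.84 − (-443.38) = 35.54 ft.
P = γΔh/144 = 62.4 × 35.54 / 144 = 15.4 psi.

P ≈ 15.4 psi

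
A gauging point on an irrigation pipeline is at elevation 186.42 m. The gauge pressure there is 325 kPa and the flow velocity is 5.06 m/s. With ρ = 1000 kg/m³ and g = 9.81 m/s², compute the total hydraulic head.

h ≈ 220.85 m

Pressure head ψ = P/(ρg) = 325×1000 / (1000 × 9.81) = 33.13 m.
Velocity head = v²/(2g) = 5.06² / (2 × 9.81) = 1.305 m.
h = z + ψ + v²/(2g) = 186.42 + 33.13 + 1.305 = 220.85 m.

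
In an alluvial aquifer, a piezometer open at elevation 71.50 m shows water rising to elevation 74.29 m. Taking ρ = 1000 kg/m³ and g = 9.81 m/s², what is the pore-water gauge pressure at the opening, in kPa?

P ≈ 27.4 kPa

Pressure head ψ = h − z = 74.29 − 71.50 = 2.79 m.
P = ρgψ = 1000 × 9.81 × 2.79 = 27370 Pa ≈ 27.4 kPa.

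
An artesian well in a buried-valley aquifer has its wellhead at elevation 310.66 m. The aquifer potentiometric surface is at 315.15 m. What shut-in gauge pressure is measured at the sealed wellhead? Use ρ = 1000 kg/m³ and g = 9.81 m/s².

P ≈ 44.0 kPa

Head above the cap: Δh = 315.15 − 310.66 = 4.49 m.
P = ρgΔh = 1000 × 9.81 × 4.49 = 44047 Pa ≈ 44.0 kPa.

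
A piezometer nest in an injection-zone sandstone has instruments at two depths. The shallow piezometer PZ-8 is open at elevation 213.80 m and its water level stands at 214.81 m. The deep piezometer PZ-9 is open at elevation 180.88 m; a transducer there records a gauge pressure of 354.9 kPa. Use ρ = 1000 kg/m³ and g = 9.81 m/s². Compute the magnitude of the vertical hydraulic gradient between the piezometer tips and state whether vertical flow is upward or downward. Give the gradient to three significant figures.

Total head at PZ-8: h = 214.81 m (water level in the standpipe).
Pressure head at PZ-9: ψ = P/(ρg) = 354.9×1000 / (1000 × 9.81) = 36.18 m.
Total head at PZ-9: h = z + ψ = 180.88 + 36.18 = 217.06 m.
Δh = h(PZ-8) − h(PZ-9) = 214.81 − 217.06 = -2.25 m.
Vertical separation Δz = 213.80 − 180.88 = 32.92 m.
|i_v| = |Δh| / Δz = 2.25 / 32.92 = 0.0683.
Head is higher in the deep piezometer, so vertical flow is upward (discharge condition).

|i_v| ≈ 0.0683; vertical flow is upward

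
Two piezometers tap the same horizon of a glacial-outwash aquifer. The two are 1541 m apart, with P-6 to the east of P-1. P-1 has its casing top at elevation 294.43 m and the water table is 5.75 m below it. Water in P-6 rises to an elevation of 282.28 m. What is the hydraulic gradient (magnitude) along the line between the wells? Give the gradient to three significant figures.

Total head at P-1: h = 294.43 − 5.75 = 288.68 m.
Total head at P-6: h = 282.28 m (water level in the piezometer is the total head).
Head difference: h(P-1) − h(P-6) = 288.68 − 282.28 = 6.40 m.
Hydraulic gradient: i = |Δh| / L = 6.40 / 1541 = 0.00415.

i ≈ 0.00415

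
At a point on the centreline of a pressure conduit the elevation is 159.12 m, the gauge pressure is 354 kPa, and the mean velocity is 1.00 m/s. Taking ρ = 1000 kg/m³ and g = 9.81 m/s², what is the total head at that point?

h ≈ 195.26 m

Pressure head ψ = P/(ρg) = 354×1000 / (1000 × 9.81) = 36.09 m.
Velocity head = v²/(2g) = 1.00² / (2 × 9.81) = 0.051 m.
h = z + ψ + v²/(2g) = 159.12 + 36.09 + 0.051 = 195.26 m.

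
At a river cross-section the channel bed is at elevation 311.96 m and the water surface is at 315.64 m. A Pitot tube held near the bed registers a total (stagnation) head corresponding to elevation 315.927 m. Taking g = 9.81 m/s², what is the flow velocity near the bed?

Near the bed, under hydrostatic conditions, the piezometric head (z + ψ) equals the free-surface elevation, 315.64 m.
Velocity head = total − piezometric = 315.927 − 315.64 = 0.287 m.
v = √(2g·h_v) = √(2 × 9.81 × 0.287) = 2.37 m/s.

v ≈ 2.37 m/s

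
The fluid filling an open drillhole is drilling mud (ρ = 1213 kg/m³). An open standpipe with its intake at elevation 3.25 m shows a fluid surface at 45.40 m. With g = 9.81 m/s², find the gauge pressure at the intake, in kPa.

Pressure head ψ = h − z = 45.40 − 3.25 = 42.15 m.
P = ρgψ = 1213 × 9.81 × 42.15 = 501565 Pa ≈ 502 kPa.

P ≈ 502 kPa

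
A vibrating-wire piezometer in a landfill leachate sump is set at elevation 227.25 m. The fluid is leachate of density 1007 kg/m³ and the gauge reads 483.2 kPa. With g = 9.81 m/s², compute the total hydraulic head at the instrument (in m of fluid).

h ≈ 276.16 m

ψ = P/(ρg) = 483.2×1000 / (1007 × 9.81) = 48.91 m.
h = z + ψ = 227.25 + 48.91 = 276.16 m.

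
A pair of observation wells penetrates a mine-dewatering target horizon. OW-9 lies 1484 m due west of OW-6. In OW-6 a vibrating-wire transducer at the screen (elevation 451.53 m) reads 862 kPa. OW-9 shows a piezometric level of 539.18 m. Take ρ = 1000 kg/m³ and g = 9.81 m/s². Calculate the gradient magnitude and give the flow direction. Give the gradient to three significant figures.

Pressure head at OW-6: ψ = P/(ρg) = 862×1000 / (1000 × 9.81) = 87.87 m.
Total head at OW-6: h = z + ψ = 451.53 + 87.87 = 539.40 m.
Total head at OW-9: h = 539.18 m (water level in the piezometer is the total head).
Head difference: h(OW-6) − h(OW-9) = 539.40 − 539.18 = 0.22 m.
Hydraulic gradient: i = |Δh| / L = 0.22 / 1484 = 0.000148.
Flow is from higher to lower head: from OW-6 toward OW-9, i.e. toward the west.

i ≈ 0.000148; groundwater flows toward the west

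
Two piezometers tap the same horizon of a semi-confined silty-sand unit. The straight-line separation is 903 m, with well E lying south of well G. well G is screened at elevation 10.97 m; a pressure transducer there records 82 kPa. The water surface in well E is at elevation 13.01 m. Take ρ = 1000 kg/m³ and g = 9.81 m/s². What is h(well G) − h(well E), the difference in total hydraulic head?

Δh ≈ 6.32 m

Pressure head at well G: ψ = P/(ρg) = 82×1000 / (1000 × 9.81) = 8.36 m.
Total head at well G: h = z + ψ = 10.97 + 8.36 = 19.33 m.
Total head at well E: h = 13.01 m (water level in the piezometer is the total head).
Head difference: h(well G) − h(well E) = 19.33 − 13.01 = 6.32 m.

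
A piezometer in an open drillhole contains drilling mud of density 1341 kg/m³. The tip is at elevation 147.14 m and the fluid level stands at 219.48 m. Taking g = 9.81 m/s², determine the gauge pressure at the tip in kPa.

Pressure head ψ = h − z = 219.48 − 147.14 = 72.34 m.
P = ρgψ = 1341 × 9.81 × 72.34 = 951648 Pa ≈ 952 kPa.

P ≈ 952 kPa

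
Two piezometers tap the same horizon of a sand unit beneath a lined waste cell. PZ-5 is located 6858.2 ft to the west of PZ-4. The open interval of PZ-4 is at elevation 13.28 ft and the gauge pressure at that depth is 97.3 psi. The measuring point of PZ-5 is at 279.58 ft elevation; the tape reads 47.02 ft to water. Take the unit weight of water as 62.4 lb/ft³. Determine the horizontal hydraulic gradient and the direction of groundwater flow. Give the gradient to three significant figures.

Pressure head at PZ-4: ψ = 144·P/γ = 144 × 97.3 / 62.4 = 224.54 ft.
Total head at PZ-4: h = z + ψ = 13.28 + 224.54 = 237.82 ft.
Total head at PZ-5: h = 279.58 − 47.02 = 232.56 ft.
Head difference: h(PZ-4) − h(PZ-5) = 237.82 − 232.56 = 5.26 ft.
Hydraulic gradient: i = |Δh| / L = 5.26 / 6858.2 = 0.000767.
Flow is from higher to lower head: from PZ-4 toward PZ-5, i.e. toward the west.

i ≈ 0.000767; groundwater flows toward the west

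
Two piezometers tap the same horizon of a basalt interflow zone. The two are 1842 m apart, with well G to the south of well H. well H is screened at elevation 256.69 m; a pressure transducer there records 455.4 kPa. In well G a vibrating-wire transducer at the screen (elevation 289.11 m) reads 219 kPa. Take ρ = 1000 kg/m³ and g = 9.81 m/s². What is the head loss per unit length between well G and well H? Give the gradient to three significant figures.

Pressure head at well H: ψ = P/(ρg) = 455.4×1000 / (1000 × 9.81) = 46.42 m.
Total head at well H: h = z + ψ = 256.69 + 46.42 = 303.11 m.
Pressure head at well G: ψ = P/(ρg) = 219×1000 / (1000 × 9.81) = 22.32 m.
Total head at well G: h = z + ψ = 289.11 + 22.32 = 311.43 m.
Head difference: h(well H) − h(well G) = 303.11 − 311.43 = -8.32 m.
Hydraulic gradient: i = |Δh| / L = 8.32 / 1842 = 0.00452.

i ≈ 0.00452 m/m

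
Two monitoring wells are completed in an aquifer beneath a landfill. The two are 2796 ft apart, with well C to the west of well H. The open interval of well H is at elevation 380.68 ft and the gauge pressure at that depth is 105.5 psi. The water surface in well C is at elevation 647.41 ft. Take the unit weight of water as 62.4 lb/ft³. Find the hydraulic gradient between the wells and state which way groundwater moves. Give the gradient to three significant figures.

Pressure head at well H: ψ = 144·P/γ = 144 × 105.5 / 62.4 = 243.46 ft.
Total head at well H: h = z + ψ = 380.68 + 243.46 = 624.14 ft.
Total head at well C: h = 647.41 ft (water level in the piezometer is the total head).
Head difference: h(well H) − h(well C) = 624.14 − 647.41 = -23.27 ft.
Hydraulic gradient: i = |Δh| / L = 23.27 / 2796 = 0.00832.
Flow is from higher to lower head: from well C toward well H, i.e. toward the east.

i ≈ 0.00832; groundwater flows toward the east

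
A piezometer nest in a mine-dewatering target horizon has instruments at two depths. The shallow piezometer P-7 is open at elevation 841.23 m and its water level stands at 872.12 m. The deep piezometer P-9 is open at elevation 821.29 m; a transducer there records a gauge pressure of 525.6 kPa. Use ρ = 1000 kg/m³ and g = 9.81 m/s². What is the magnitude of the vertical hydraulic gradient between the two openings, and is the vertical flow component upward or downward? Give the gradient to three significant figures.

|i_v| ≈ 0.138; vertical flow is upward

Total head at P-7: h = 872.12 m (water level in the standpipe).
Pressure head at P-9: ψ = P/(ρg) = 525.6×1000 / (1000 × 9.81) = 53.58 m.
Total head at P-9: h = z + ψ = 821.29 + 53.58 = 874.87 m.
Δh = h(P-7) − h(P-9) = 872.12 − 874.87 = -2.75 m.
Vertical separation Δz = 841.23 − 821.29 = 19.94 m.
|i_v| = |Δh| / Δz = 2.75 / 19.94 = 0.138.
Head is higher in the deep piezometer, so vertical flow is upward (discharge condition).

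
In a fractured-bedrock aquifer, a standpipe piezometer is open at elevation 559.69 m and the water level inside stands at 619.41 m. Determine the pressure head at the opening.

Total head h = 619.41 m (the water-surface elevation in the piezometer).
Pressure head ψ = h − z = 619.41 − 559.69 = 59.72 m.

ψ ≈ 59.72 m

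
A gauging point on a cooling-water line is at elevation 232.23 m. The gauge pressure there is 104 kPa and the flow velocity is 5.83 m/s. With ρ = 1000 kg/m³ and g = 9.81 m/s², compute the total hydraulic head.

Pressure head ψ = P/(ρg) = 104×1000 / (1000 × 9.81) = 10.60 m.
Velocity head = v²/(2g) = 5.83² / (2 × 9.81) = 1.732 m.
h = z + ψ + v²/(2g) = 232.23 + 10.60 + 1.732 = 244.56 m.

h ≈ 244.56 m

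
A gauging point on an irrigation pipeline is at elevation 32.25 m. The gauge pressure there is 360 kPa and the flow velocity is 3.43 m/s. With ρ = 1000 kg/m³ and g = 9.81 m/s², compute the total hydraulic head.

Pressure head ψ = P/(ρg) = 360×1000 / (1000 × 9.81) = 36.70 m.
Velocity head = v²/(2g) = 3.43² / (2 × 9.81) = 0.600 m.
h = z + ψ + v²/(2g) = 32.25 + 36.70 + 0.600 = 69.55 m.

h ≈ 69.55 m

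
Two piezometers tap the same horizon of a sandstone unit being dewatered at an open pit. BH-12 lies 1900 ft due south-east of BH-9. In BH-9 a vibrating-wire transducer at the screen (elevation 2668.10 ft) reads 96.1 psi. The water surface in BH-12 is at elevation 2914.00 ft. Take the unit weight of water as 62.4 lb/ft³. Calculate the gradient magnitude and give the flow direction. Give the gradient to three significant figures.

Pressure head at BH-9: ψ = 144·P/γ = 144 × 96.1 / 62.4 = 221.77 ft.
Total head at BH-9: h = z + ψ = 2668.10 + 221.77 = 2889.87 ft.
Total head at BH-12: h = 2914.00 ft (water level in the piezometer is the total head).
Head difference: h(BH-9) − h(BH-12) = 2889.87 − 2914.00 = -24.13 ft.
Hydraulic gradient: i = |Δh| / L = 24.13 / 1900 = 0.0127.
Flow is from higher to lower head: from BH-12 toward BH-9, i.e. toward the north-west.

i ≈ 0.0127; groundwater flows toward the north-west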